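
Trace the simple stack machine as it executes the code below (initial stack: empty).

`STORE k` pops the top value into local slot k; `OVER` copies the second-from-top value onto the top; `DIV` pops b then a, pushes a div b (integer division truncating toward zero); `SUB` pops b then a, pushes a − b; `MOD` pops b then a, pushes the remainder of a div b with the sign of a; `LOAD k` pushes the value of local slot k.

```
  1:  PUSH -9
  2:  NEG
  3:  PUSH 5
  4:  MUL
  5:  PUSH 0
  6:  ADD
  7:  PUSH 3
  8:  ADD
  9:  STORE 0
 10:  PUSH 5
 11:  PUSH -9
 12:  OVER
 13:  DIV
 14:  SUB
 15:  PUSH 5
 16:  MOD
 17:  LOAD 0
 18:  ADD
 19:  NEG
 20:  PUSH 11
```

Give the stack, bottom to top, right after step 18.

[49]

PUSH -9 → -9
NEG     → 9
PUSH 5  → 9 5
MUL     → 45
PUSH 0  → 45 0
ADD     → 45
PUSH 3  → 45 3
ADD     → 48
STORE 0 → (empty)
PUSH 5  → 5
PUSH -9 → 5 -9
OVER    → 5 -9 5
DIV     → 5 -1
SUB     → 6
PUSH 5  → 6 5
MOD     → 1
LOAD 0  → 1 48
ADD     → 49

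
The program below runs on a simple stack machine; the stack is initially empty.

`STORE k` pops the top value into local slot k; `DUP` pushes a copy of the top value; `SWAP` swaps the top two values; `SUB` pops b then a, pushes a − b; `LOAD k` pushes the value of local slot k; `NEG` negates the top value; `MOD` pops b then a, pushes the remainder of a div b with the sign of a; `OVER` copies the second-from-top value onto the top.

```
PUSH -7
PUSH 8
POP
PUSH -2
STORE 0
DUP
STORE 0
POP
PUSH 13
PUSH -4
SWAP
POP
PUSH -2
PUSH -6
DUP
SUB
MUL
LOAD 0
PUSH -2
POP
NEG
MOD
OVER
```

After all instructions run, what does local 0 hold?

PUSH -7 : -7
PUSH 8  : -7 8
POP     : -7
PUSH -2 : -7 -2
STORE 0 : -7
DUP     : -7 -7
STORE 0 : -7
POP     : (empty)
PUSH 13 : 13
PUSH -4 : 13 -4
SWAP    : -4 13
POP     : -4
PUSH -2 : -4 -2
PUSH -6 : -4 -2 -6
DUP     : -4 -2 -6 -6
SUB     : -4 -2 0
MUL     : -4 0
LOAD 0  : -4 0 -7
PUSH -2 : -4 0 -7 -2
POP     : -4 0 -7
NEG     : -4 0 7
MOD     : -4 0
OVER    : -4 0 -4

-7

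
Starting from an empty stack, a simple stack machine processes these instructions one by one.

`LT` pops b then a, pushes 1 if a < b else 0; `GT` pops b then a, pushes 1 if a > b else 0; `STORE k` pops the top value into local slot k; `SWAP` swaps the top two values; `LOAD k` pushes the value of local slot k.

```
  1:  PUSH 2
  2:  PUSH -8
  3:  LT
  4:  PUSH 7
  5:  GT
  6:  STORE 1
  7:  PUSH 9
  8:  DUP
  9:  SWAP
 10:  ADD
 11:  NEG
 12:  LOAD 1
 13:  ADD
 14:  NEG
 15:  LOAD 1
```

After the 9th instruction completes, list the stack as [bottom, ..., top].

[9, 9]

PUSH 2  : [2]
PUSH -8 : [2, -8]
LT      : [0]
PUSH 7  : [0, 7]
GT      : [0]
STORE 1 : []
PUSH 9  : [9]
DUP     : [9, 9]
SWAP    : [9, 9]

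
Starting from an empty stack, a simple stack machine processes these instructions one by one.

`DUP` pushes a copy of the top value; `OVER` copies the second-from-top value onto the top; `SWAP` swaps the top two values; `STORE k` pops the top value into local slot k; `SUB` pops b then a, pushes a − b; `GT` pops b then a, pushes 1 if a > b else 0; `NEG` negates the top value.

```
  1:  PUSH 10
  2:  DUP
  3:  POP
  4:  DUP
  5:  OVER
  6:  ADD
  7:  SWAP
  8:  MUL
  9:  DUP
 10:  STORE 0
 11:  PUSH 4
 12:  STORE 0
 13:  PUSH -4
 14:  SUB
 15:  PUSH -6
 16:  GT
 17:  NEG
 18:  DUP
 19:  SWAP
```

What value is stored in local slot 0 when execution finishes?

PUSH 10 : [10]
DUP     : [10, 10]
POP     : [10]
DUP     : [10, 10]
OVER    : [10, 10, 10]
ADD     : [10, 20]
SWAP    : [20, 10]
MUL     : [200]
DUP     : [200, 200]
STORE 0 : [200]
PUSH 4  : [200, 4]
STORE 0 : [200]
PUSH -4 : [200, -4]
SUB     : [204]
PUSH -6 : [204, -6]
GT      : [1]
NEG     : [-1]
DUP     : [-1, -1]
SWAP    : [-1, -1]

4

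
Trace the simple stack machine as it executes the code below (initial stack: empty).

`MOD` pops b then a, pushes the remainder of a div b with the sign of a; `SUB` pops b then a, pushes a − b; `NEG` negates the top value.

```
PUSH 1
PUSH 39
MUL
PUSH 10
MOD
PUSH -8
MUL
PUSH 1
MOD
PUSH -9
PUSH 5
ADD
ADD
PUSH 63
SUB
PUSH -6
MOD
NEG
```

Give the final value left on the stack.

PUSH 1  → [1]
PUSH 39 → [1, 39]
MUL     → [39]
PUSH 10 → [39, 10]
MOD     → [9]
PUSH -8 → [9, -8]
MUL     → [-72]
PUSH 1  → [-72, 1]
MOD     → [0]
PUSH -9 → [0, -9]
PUSH 5  → [0, -9, 5]
ADD     → [0, -4]
ADD     → [-4]
PUSH 63 → [-4, 63]
SUB     → [-67]
PUSH -6 → [-67, -6]
MOD     → [-1]
NEG     → [1]

1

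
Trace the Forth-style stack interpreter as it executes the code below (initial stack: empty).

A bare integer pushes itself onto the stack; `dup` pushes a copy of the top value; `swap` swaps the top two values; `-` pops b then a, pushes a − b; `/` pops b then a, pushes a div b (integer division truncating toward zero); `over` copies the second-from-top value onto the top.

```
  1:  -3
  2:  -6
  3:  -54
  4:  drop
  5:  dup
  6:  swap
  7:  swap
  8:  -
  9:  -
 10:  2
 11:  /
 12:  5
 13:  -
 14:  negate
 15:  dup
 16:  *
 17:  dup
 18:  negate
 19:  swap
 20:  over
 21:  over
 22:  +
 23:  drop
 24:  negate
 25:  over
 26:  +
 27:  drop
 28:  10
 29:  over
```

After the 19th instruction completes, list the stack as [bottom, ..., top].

[-36, 36]

-3     -> [-3]
-6     -> [-3, -6]
-54    -> [-3, -6, -54]
drop   -> [-3, -6]
dup    -> [-3, -6, -6]
swap   -> [-3, -6, -6]
swap   -> [-3, -6, -6]
-      -> [-3, 0]
-      -> [-3]
2      -> [-3, 2]
/      -> [-1]
5      -> [-1, 5]
-      -> [-6]
negate -> [6]
dup    -> [6, 6]
*      -> [36]
dup    -> [36, 36]
negate -> [36, -36]
swap   -> [-36, 36]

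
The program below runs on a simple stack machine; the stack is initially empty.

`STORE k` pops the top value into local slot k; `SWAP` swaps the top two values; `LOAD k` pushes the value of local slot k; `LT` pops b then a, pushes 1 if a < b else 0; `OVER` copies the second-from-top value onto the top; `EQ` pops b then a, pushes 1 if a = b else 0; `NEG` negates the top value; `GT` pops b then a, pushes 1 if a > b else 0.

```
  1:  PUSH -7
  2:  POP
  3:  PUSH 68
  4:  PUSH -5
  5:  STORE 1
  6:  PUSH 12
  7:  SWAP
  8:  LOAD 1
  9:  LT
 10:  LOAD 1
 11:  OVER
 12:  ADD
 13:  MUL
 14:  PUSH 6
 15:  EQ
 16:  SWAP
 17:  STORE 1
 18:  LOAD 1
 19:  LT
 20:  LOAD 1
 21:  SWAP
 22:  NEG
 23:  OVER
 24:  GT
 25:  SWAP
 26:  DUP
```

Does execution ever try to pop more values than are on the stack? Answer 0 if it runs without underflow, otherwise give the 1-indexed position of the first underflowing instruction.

PUSH -7  -7
POP      (empty)
PUSH 68  68
PUSH -5  68 -5
STORE 1  68
PUSH 12  68 12
SWAP     12 68
LOAD 1   12 68 -5
LT       12 0
LOAD 1   12 0 -5
OVER     12 0 -5 0
ADD      12 0 -5
MUL      12 0
PUSH 6   12 0 6
EQ       12 0
SWAP     0 12
STORE 1  0
LOAD 1   0 12
LT       1
LOAD 1   1 12
SWAP     12 1
NEG      12 -1
OVER     12 -1 12
GT       12 0
SWAP     0 12
DUP      0 12 12

0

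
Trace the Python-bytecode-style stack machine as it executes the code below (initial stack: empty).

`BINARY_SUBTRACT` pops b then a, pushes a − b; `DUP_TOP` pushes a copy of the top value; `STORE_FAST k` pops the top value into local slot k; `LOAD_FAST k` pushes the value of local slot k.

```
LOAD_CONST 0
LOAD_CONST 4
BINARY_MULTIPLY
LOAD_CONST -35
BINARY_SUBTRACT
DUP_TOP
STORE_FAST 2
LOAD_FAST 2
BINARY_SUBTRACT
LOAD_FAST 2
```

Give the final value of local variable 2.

LOAD_CONST 0    -> [0]
LOAD_CONST 4    -> [0, 4]
BINARY_MULTIPLY -> [0]
LOAD_CONST -35  -> [0, -35]
BINARY_SUBTRACT -> [35]
DUP_TOP         -> [35, 35]
STORE_FAST 2    -> [35]
LOAD_FAST 2     -> [35, 35]
BINARY_SUBTRACT -> [0]
LOAD_FAST 2     -> [0, 35]

35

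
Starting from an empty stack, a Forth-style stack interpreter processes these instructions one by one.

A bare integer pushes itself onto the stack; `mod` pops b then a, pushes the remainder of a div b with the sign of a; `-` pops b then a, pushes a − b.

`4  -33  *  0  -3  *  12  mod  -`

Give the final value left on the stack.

4   -> 4
-33 -> 4 -33
*   -> -132
0   -> -132 0
-3  -> -132 0 -3
*   -> -132 0
12  -> -132 0 12
mod -> -132 0
-   -> -132

-132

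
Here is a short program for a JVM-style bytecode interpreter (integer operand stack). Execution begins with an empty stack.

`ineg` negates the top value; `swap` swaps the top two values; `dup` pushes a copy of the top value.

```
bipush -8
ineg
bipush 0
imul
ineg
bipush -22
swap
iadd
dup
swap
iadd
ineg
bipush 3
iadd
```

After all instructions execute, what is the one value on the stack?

47

bipush -8  -> -8
ineg       -> 8
bipush 0   -> 8 0
imul       -> 0
ineg       -> 0
bipush -22 -> 0 -22
swap       -> -22 0
iadd       -> -22
dup        -> -22 -22
swap       -> -22 -22
iadd       -> -44
ineg       -> 44
bipush 3   -> 44 3
iadd       -> 47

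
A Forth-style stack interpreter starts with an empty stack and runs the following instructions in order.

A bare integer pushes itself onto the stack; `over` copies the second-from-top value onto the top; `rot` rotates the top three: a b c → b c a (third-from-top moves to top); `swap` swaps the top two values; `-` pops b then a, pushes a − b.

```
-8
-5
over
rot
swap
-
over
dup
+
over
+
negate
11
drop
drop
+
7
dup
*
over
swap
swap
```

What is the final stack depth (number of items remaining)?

-8     → -8
-5     → -8 -5
over   → -8 -5 -8
rot    → -5 -8 -8
swap   → -5 -8 -8
-      → -5 0
over   → -5 0 -5
dup    → -5 0 -5 -5
+      → -5 0 -10
over   → -5 0 -10 0
+      → -5 0 -10
negate → -5 0 10
11     → -5 0 10 11
drop   → -5 0 10
drop   → -5 0
+      → -5
7      → -5 7
dup    → -5 7 7
*      → -5 49
over   → -5 49 -5
swap   → -5 -5 49
swap   → -5 49 -5

3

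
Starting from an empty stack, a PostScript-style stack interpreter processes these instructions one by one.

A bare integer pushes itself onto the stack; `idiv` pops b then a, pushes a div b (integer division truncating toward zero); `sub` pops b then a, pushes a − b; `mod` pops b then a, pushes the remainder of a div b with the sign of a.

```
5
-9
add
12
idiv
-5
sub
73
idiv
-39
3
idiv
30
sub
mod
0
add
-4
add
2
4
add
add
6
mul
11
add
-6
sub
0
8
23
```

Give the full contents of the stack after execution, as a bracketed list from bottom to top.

[29, 0, 8, 23]

5    → 5
-9   → 5 -9
add  → -4
12   → -4 12
idiv → 0
-5   → 0 -5
sub  → 5
73   → 5 73
idiv → 0
-39  → 0 -39
3    → 0 -39 3
idiv → 0 -13
30   → 0 -13 30
sub  → 0 -43
mod  → 0
0    → 0 0
add  → 0
-4   → 0 -4
add  → -4
2    → -4 2
4    → -4 2 4
add  → -4 6
add  → 2
6    → 2 6
mul  → 12
11   → 12 11
add  → 23
-6   → 23 -6
sub  → 29
0    → 29 0
8    → 29 0 8
23   → 29 0 8 23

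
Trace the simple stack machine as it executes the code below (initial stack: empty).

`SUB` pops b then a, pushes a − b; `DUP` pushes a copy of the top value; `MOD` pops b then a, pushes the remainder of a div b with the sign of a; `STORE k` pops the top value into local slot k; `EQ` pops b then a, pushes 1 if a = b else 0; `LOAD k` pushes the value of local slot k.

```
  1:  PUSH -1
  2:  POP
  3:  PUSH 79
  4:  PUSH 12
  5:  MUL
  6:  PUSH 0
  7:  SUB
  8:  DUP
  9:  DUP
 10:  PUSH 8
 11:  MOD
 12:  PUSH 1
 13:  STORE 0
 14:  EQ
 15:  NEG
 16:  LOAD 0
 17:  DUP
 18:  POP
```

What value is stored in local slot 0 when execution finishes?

1

PUSH -1 -> [-1]
POP     -> []
PUSH 79 -> [79]
PUSH 12 -> [79, 12]
MUL     -> [948]
PUSH 0  -> [948, 0]
SUB     -> [948]
DUP     -> [948, 948]
DUP     -> [948, 948, 948]
PUSH 8  -> [948, 948, 948, 8]
MOD     -> [948, 948, 4]
PUSH 1  -> [948, 948, 4, 1]
STORE 0 -> [948, 948, 4]
EQ      -> [948, 0]
NEG     -> [948, 0]
LOAD 0  -> [948, 0, 1]
DUP     -> [948, 0, 1, 1]
POP     -> [948, 0, 1]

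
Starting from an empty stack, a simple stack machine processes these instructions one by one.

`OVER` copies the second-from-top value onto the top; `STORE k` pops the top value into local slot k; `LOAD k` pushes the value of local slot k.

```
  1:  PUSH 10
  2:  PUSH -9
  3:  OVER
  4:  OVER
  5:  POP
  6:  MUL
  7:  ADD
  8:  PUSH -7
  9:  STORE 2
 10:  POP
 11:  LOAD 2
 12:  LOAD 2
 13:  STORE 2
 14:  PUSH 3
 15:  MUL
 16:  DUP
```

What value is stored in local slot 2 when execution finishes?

PUSH 10 : [10]
PUSH -9 : [10, -9]
OVER    : [10, -9, 10]
OVER    : [10, -9, 10, -9]
POP     : [10, -9, 10]
MUL     : [10, -90]
ADD     : [-80]
PUSH -7 : [-80, -7]
STORE 2 : [-80]
POP     : []
LOAD 2  : [-7]
LOAD 2  : [-7, -7]
STORE 2 : [-7]
PUSH 3  : [-7, 3]
MUL     : [-21]
DUP     : [-21, -21]

-7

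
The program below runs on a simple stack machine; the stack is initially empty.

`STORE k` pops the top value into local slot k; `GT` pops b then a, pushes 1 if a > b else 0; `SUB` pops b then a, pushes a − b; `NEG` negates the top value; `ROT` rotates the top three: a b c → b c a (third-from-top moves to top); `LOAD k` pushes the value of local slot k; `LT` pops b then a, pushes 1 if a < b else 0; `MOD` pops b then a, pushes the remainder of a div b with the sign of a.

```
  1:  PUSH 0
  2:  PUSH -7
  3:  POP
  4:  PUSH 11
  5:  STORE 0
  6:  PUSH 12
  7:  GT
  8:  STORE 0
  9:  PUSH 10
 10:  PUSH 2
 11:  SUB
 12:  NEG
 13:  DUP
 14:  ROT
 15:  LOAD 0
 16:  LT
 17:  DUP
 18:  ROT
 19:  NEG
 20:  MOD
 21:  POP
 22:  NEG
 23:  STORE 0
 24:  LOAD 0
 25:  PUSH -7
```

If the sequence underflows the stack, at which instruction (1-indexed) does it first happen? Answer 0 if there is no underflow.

PUSH 0   [0]
PUSH -7  [0, -7]
POP      [0]
PUSH 11  [0, 11]
STORE 0  [0]
PUSH 12  [0, 12]
GT       [0]
STORE 0  []
PUSH 10  [10]
PUSH 2   [10, 2]
SUB      [8]
NEG      [-8]
DUP      [-8, -8]
ROT  — needs 3 operands, stack has 2 → underflow

14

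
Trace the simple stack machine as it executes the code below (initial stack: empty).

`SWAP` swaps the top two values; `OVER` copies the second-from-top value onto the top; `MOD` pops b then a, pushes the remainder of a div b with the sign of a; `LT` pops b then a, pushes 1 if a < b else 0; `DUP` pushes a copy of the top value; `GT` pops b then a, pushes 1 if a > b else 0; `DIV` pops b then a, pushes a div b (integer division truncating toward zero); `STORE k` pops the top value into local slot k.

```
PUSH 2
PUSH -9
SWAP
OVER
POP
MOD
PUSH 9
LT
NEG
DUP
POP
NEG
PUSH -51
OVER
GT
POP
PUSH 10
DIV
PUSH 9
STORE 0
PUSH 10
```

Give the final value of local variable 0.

9

PUSH 2   → 2
PUSH -9  → 2 -9
SWAP     → -9 2
OVER     → -9 2 -9
POP      → -9 2
MOD      → -1
PUSH 9   → -1 9
LT       → 1
NEG      → -1
DUP      → -1 -1
POP      → -1
NEG      → 1
PUSH -51 → 1 -51
OVER     → 1 -51 1
GT       → 1 0
POP      → 1
PUSH 10  → 1 10
DIV      → 0
PUSH 9   → 0 9
STORE 0  → 0
PUSH 10  → 0 10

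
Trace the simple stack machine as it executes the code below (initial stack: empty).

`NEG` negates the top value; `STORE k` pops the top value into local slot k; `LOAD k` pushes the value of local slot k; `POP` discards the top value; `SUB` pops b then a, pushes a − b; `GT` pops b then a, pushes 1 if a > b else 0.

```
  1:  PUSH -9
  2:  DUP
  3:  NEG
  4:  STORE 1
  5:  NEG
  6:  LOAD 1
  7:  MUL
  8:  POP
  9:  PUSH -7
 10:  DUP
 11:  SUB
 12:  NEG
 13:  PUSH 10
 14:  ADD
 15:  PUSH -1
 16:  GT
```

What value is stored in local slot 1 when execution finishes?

PUSH -9 → -9
DUP     → -9 -9
NEG     → -9 9
STORE 1 → -9
NEG     → 9
LOAD 1  → 9 9
MUL     → 81
POP     → (empty)
PUSH -7 → -7
DUP     → -7 -7
SUB     → 0
NEG     → 0
PUSH 10 → 0 10
ADD     → 10
PUSH -1 → 10 -1
GT      → 1

9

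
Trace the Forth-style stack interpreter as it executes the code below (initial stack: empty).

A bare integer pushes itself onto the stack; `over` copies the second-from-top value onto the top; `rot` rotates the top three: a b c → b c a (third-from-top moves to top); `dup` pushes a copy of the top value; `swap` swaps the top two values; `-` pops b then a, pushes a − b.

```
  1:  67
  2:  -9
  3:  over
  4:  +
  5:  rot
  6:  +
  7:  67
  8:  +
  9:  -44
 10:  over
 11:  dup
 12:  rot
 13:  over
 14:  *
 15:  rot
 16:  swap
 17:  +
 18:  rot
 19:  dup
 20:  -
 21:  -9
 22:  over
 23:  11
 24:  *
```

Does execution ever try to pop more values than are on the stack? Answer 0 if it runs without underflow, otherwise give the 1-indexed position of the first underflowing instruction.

67   : [67]
-9   : [67, -9]
over : [67, -9, 67]
+    : [67, 58]
rot  — needs 3 operands, stack has 2 → underflow

5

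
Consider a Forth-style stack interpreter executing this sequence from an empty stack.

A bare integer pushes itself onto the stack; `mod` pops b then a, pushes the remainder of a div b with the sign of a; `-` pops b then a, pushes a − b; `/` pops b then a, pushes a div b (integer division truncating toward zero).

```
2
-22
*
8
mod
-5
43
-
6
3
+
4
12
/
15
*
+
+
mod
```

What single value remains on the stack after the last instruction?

2    [2]
-22  [2, -22]
*    [-44]
8    [-44, 8]
mod  [-4]
-5   [-4, -5]
43   [-4, -5, 43]
-    [-4, -48]
6    [-4, -48, 6]
3    [-4, -48, 6, 3]
+    [-4, -48, 9]
4    [-4, -48, 9, 4]
12   [-4, -48, 9, 4, 12]
/    [-4, -48, 9, 0]
15   [-4, -48, 9, 0, 15]
*    [-4, -48, 9, 0]
+    [-4, -48, 9]
+    [-4, -39]
mod  [-4]

-4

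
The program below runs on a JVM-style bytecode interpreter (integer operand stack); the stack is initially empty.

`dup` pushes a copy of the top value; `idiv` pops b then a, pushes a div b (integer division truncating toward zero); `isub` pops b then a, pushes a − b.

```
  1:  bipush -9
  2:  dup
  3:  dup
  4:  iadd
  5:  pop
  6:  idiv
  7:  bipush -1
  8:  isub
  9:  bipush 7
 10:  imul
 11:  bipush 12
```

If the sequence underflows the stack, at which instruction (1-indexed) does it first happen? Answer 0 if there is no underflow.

6

bipush -9 → [-9]
dup       → [-9, -9]
dup       → [-9, -9, -9]
iadd      → [-9, -18]
pop       → [-9]
idiv  — needs 2 operands, stack has 1 → underflow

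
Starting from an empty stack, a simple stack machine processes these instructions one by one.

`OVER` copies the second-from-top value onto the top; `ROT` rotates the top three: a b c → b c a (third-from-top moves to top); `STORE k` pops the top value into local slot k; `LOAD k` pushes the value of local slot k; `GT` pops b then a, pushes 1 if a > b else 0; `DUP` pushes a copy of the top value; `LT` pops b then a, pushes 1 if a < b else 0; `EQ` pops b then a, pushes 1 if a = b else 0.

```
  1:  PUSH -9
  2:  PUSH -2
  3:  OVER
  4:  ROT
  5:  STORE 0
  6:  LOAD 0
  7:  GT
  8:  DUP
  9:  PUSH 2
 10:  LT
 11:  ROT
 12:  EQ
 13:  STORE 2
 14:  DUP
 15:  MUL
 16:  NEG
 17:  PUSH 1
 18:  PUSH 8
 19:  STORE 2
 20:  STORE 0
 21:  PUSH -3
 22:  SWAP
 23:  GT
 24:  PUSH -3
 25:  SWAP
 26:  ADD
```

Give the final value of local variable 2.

PUSH -9  [-9]
PUSH -2  [-9, -2]
OVER     [-9, -2, -9]
ROT      [-2, -9, -9]
STORE 0  [-2, -9]
LOAD 0   [-2, -9, -9]
GT       [-2, 0]
DUP      [-2, 0, 0]
PUSH 2   [-2, 0, 0, 2]
LT       [-2, 0, 1]
ROT      [0, 1, -2]
EQ       [0, 0]
STORE 2  [0]
DUP      [0, 0]
MUL      [0]
NEG      [0]
PUSH 1   [0, 1]
PUSH 8   [0, 1, 8]
STORE 2  [0, 1]
STORE 0  [0]
PUSH -3  [0, -3]
SWAP     [-3, 0]
GT       [0]
PUSH -3  [0, -3]
SWAP     [-3, 0]
ADD      [-3]

8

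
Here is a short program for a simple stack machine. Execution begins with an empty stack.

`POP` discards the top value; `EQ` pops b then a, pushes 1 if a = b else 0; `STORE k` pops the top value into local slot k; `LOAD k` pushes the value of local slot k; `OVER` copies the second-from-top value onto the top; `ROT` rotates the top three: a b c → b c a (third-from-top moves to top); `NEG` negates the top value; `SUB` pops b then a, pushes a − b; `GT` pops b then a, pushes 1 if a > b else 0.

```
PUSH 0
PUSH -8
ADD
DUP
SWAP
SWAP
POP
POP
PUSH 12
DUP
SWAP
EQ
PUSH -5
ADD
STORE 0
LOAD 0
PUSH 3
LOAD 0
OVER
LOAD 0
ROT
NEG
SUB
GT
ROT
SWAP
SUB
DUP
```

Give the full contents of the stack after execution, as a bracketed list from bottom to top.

[3, -5, -5]

PUSH 0  -> 0
PUSH -8 -> 0 -8
ADD     -> -8
DUP     -> -8 -8
SWAP    -> -8 -8
SWAP    -> -8 -8
POP     -> -8
POP     -> (empty)
PUSH 12 -> 12
DUP     -> 12 12
SWAP    -> 12 12
EQ      -> 1
PUSH -5 -> 1 -5
ADD     -> -4
STORE 0 -> (empty)
LOAD 0  -> -4
PUSH 3  -> -4 3
LOAD 0  -> -4 3 -4
OVER    -> -4 3 -4 3
LOAD 0  -> -4 3 -4 3 -4
ROT     -> -4 3 3 -4 -4
NEG     -> -4 3 3 -4 4
SUB     -> -4 3 3 -8
GT      -> -4 3 1
ROT     -> 3 1 -4
SWAP    -> 3 -4 1
SUB     -> 3 -5
DUP     -> 3 -5 -5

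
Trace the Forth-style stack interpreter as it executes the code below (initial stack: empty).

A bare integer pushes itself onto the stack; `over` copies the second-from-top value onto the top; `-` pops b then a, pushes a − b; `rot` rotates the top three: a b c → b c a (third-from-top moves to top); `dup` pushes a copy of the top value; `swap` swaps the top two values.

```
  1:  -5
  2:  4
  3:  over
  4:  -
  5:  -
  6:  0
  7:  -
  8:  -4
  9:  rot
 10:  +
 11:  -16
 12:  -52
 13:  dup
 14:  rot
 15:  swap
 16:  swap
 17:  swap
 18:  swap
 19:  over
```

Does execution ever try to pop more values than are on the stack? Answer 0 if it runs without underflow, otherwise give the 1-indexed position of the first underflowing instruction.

9

-5   : [-5]
4    : [-5, 4]
over : [-5, 4, -5]
-    : [-5, 9]
-    : [-14]
0    : [-14, 0]
-    : [-14]
-4   : [-14, -4]
rot  — needs 3 operands, stack has 2 → underflow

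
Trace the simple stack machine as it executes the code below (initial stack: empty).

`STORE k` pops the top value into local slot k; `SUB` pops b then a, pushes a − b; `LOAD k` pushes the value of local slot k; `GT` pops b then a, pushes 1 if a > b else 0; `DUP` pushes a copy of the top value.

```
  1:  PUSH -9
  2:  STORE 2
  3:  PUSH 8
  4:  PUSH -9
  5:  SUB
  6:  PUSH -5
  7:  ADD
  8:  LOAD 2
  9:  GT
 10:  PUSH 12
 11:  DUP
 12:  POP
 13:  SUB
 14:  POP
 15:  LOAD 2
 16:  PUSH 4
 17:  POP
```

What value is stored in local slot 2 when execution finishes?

PUSH -9 : -9
STORE 2 : (empty)
PUSH 8  : 8
PUSH -9 : 8 -9
SUB     : 17
PUSH -5 : 17 -5
ADD     : 12
LOAD 2  : 12 -9
GT      : 1
PUSH 12 : 1 12
DUP     : 1 12 12
POP     : 1 12
SUB     : -11
POP     : (empty)
LOAD 2  : -9
PUSH 4  : -9 4
POP     : -9

-9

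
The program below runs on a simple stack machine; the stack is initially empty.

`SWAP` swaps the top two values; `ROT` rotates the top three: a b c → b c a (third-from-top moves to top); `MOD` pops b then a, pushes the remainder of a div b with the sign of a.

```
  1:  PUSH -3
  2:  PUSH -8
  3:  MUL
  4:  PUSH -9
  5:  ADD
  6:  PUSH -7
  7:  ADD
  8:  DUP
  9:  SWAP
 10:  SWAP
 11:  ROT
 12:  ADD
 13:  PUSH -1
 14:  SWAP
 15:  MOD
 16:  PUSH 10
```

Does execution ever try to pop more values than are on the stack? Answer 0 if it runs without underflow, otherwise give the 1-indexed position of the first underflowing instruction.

11

PUSH -3 : [-3]
PUSH -8 : [-3, -8]
MUL     : [24]
PUSH -9 : [24, -9]
ADD     : [15]
PUSH -7 : [15, -7]
ADD     : [8]
DUP     : [8, 8]
SWAP    : [8, 8]
SWAP    : [8, 8]
ROT  — needs 3 operands, stack has 2 → underflow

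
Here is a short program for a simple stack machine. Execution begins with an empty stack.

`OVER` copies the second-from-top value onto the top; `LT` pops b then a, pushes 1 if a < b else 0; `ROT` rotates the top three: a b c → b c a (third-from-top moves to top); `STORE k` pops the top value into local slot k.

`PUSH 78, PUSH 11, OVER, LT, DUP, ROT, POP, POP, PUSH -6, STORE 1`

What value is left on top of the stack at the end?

1

PUSH 78 : [78]
PUSH 11 : [78, 11]
OVER    : [78, 11, 78]
LT      : [78, 1]
DUP     : [78, 1, 1]
ROT     : [1, 1, 78]
POP     : [1, 1]
POP     : [1]
PUSH -6 : [1, -6]
STORE 1 : [1]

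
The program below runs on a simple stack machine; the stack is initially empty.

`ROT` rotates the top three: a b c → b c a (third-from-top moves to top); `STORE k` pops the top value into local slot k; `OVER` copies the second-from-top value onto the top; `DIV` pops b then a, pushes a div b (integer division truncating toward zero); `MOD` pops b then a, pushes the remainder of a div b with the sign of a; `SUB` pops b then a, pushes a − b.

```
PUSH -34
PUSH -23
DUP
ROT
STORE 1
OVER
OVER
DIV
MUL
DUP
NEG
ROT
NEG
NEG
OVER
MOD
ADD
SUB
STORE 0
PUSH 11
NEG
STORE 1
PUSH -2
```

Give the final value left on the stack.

-2

PUSH -34 → -34
PUSH -23 → -34 -23
DUP      → -34 -23 -23
ROT      → -23 -23 -34
STORE 1  → -23 -23
OVER     → -23 -23 -23
OVER     → -23 -23 -23 -23
DIV      → -23 -23 1
MUL      → -23 -23
DUP      → -23 -23 -23
NEG      → -23 -23 23
ROT      → -23 23 -23
NEG      → -23 23 23
NEG      → -23 23 -23
OVER     → -23 23 -23 23
MOD      → -23 23 0
ADD      → -23 23
SUB      → -46
STORE 0  → (empty)
PUSH 11  → 11
NEG      → -11
STORE 1  → (empty)
PUSH -2  → -2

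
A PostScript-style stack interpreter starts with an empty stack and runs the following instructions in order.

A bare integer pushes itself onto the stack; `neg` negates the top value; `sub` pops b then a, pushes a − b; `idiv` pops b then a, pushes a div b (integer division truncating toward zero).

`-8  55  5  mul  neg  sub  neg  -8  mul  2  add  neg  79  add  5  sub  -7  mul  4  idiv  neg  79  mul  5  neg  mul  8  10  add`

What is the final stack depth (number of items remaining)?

2

-8   → -8
55   → -8 55
5    → -8 55 5
mul  → -8 275
neg  → -8 -275
sub  → 267
neg  → -267
-8   → -267 -8
mul  → 2136
2    → 2136 2
add  → 2138
neg  → -2138
79   → -2138 79
add  → -2059
5    → -2059 5
sub  → -2064
-7   → -2064 -7
mul  → 14448
4    → 14448 4
idiv → 3612
neg  → -3612
79   → -3612 79
mul  → -285348
5    → -285348 5
neg  → -285348 -5
mul  → 1426740
8    → 1426740 8
10   → 1426740 8 10
add  → 1426740 18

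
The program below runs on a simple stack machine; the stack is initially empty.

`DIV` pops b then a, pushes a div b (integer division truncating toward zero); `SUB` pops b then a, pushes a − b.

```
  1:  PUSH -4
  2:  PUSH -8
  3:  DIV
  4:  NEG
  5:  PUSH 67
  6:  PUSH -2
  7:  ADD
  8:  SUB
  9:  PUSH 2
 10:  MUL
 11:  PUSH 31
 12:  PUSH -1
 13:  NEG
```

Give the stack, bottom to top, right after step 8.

[-65]

PUSH -4 -> -4
PUSH -8 -> -4 -8
DIV     -> 0
NEG     -> 0
PUSH 67 -> 0 67
PUSH -2 -> 0 67 -2
ADD     -> 0 65
SUB     -> -65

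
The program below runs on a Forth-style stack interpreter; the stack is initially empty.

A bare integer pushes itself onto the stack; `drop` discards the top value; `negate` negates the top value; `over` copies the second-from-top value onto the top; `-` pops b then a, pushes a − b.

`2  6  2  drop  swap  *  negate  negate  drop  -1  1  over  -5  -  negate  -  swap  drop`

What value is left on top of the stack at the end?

5

2      -> [2]
6      -> [2, 6]
2      -> [2, 6, 2]
drop   -> [2, 6]
swap   -> [6, 2]
*      -> [12]
negate -> [-12]
negate -> [12]
drop   -> []
-1     -> [-1]
1      -> [-1, 1]
over   -> [-1, 1, -1]
-5     -> [-1, 1, -1, -5]
-      -> [-1, 1, 4]
negate -> [-1, 1, -4]
-      -> [-1, 5]
swap   -> [5, -1]
drop   -> [5]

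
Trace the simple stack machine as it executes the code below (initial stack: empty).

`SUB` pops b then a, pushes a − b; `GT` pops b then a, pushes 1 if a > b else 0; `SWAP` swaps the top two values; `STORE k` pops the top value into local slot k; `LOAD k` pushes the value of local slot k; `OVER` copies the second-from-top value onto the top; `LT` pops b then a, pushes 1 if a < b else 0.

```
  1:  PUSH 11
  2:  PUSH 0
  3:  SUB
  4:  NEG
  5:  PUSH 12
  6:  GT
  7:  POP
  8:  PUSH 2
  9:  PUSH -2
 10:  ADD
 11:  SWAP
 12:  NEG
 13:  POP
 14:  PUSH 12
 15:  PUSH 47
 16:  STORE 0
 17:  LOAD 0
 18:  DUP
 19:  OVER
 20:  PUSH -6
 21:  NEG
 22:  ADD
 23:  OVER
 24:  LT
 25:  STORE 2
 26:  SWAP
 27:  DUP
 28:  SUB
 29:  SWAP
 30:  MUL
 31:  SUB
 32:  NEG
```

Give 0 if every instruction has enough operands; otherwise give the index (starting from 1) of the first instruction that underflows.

PUSH 11  11
PUSH 0   11 0
SUB      11
NEG      -11
PUSH 12  -11 12
GT       0
POP      (empty)
PUSH 2   2
PUSH -2  2 -2
ADD      0
SWAP  — needs 2 operands, stack has 1 → underflow

11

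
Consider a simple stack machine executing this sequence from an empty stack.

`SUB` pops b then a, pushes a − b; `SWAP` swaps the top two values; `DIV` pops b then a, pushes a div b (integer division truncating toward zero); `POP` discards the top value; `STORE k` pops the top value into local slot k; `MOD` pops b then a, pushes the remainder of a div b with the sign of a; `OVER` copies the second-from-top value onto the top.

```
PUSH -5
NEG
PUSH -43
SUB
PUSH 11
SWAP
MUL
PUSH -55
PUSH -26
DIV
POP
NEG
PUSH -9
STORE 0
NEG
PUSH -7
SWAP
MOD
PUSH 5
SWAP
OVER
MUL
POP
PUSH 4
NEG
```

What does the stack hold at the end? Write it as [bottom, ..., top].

[5, -4]

PUSH -5  : [-5]
NEG      : [5]
PUSH -43 : [5, -43]
SUB      : [48]
PUSH 11  : [48, 11]
SWAP     : [11, 48]
MUL      : [528]
PUSH -55 : [528, -55]
PUSH -26 : [528, -55, -26]
DIV      : [528, 2]
POP      : [528]
NEG      : [-528]
PUSH -9  : [-528, -9]
STORE 0  : [-528]
NEG      : [528]
PUSH -7  : [528, -7]
SWAP     : [-7, 528]
MOD      : [-7]
PUSH 5   : [-7, 5]
SWAP     : [5, -7]
OVER     : [5, -7, 5]
MUL      : [5, -35]
POP      : [5]
PUSH 4   : [5, 4]
NEG      : [5, -4]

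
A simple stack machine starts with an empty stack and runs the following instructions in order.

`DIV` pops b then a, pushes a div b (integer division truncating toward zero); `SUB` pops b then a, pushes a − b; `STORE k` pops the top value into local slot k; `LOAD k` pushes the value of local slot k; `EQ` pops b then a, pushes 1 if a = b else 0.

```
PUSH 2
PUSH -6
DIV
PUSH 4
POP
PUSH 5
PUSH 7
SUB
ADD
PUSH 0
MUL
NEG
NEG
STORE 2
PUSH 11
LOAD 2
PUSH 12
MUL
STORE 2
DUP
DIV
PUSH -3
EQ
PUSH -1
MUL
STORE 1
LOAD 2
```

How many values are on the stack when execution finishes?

1

PUSH 2  → 2
PUSH -6 → 2 -6
DIV     → 0
PUSH 4  → 0 4
POP     → 0
PUSH 5  → 0 5
PUSH 7  → 0 5 7
SUB     → 0 -2
ADD     → -2
PUSH 0  → -2 0
MUL     → 0
NEG     → 0
NEG     → 0
STORE 2 → (empty)
PUSH 11 → 11
LOAD 2  → 11 0
PUSH 12 → 11 0 12
MUL     → 11 0
STORE 2 → 11
DUP     → 11 11
DIV     → 1
PUSH -3 → 1 -3
EQ      → 0
PUSH -1 → 0 -1
MUL     → 0
STORE 1 → (empty)
LOAD 2  → 0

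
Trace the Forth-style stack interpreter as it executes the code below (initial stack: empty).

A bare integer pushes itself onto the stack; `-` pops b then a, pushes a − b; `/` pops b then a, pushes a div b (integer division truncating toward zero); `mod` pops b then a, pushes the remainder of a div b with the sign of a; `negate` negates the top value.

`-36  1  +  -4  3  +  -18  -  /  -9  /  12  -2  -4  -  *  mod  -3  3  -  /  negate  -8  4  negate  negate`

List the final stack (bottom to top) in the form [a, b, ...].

-36    → -36
1      → -36 1
+      → -35
-4     → -35 -4
3      → -35 -4 3
+      → -35 -1
-18    → -35 -1 -18
-      → -35 17
/      → -2
-9     → -2 -9
/      → 0
12     → 0 12
-2     → 0 12 -2
-4     → 0 12 -2 -4
-      → 0 12 2
*      → 0 24
mod    → 0
-3     → 0 -3
3      → 0 -3 3
-      → 0 -6
/      → 0
negate → 0
-8     → 0 -8
4      → 0 -8 4
negate → 0 -8 -4
negate → 0 -8 4

[0, -8, 4]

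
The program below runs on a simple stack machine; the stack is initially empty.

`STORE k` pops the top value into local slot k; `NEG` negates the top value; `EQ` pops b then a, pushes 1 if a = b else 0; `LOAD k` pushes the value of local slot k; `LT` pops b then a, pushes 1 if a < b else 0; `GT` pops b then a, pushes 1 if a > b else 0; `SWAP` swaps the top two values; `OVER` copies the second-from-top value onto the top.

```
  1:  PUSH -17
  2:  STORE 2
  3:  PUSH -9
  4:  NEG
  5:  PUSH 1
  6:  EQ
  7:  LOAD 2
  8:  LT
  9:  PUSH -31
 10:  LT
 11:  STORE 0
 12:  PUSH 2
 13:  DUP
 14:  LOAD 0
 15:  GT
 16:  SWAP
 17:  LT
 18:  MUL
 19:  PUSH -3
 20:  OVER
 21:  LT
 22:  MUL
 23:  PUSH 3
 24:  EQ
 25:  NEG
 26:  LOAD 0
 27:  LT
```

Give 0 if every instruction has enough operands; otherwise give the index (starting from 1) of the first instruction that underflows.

18

PUSH -17  [-17]
STORE 2   []
PUSH -9   [-9]
NEG       [9]
PUSH 1    [9, 1]
EQ        [0]
LOAD 2    [0, -17]
LT        [0]
PUSH -31  [0, -31]
LT        [0]
STORE 0   []
PUSH 2    [2]
DUP       [2, 2]
LOAD 0    [2, 2, 0]
GT        [2, 1]
SWAP      [1, 2]
LT        [1]
MUL  — needs 2 operands, stack has 1 → underflow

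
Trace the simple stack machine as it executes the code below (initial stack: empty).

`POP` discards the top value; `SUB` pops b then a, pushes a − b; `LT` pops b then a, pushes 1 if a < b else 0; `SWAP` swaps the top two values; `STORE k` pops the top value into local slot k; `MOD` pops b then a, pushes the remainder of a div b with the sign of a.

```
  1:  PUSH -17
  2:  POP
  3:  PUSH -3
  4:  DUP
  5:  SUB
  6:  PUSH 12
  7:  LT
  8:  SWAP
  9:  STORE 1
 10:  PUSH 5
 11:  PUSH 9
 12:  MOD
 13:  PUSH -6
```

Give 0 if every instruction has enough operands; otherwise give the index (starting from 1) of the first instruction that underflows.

8

PUSH -17 -> -17
POP      -> (empty)
PUSH -3  -> -3
DUP      -> -3 -3
SUB      -> 0
PUSH 12  -> 0 12
LT       -> 1
SWAP  — needs 2 operands, stack has 1 → underflow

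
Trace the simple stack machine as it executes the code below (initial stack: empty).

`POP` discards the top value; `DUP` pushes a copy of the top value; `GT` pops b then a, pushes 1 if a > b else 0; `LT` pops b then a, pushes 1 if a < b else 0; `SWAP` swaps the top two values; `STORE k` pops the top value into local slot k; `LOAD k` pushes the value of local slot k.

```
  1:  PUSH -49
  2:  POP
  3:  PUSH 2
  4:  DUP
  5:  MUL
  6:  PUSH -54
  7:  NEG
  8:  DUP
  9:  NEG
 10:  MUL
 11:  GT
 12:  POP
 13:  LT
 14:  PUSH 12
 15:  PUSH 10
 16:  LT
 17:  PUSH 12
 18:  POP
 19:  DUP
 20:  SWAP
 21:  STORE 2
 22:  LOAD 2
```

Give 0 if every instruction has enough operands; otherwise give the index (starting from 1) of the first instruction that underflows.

PUSH -49  -49
POP       (empty)
PUSH 2    2
DUP       2 2
MUL       4
PUSH -54  4 -54
NEG       4 54
DUP       4 54 54
NEG       4 54 -54
MUL       4 -2916
GT        1
POP       (empty)
LT  — needs 2 operands, stack has 0 → underflow

13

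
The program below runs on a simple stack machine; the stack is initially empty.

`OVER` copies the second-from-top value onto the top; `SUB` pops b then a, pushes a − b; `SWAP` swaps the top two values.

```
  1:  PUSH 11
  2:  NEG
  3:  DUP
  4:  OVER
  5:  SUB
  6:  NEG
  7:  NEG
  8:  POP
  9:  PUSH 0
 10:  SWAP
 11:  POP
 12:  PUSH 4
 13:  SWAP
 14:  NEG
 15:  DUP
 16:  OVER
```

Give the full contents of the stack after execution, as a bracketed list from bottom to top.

PUSH 11 → 11
NEG     → -11
DUP     → -11 -11
OVER    → -11 -11 -11
SUB     → -11 0
NEG     → -11 0
NEG     → -11 0
POP     → -11
PUSH 0  → -11 0
SWAP    → 0 -11
POP     → 0
PUSH 4  → 0 4
SWAP    → 4 0
NEG     → 4 0
DUP     → 4 0 0
OVER    → 4 0 0 0

[4, 0, 0, 0]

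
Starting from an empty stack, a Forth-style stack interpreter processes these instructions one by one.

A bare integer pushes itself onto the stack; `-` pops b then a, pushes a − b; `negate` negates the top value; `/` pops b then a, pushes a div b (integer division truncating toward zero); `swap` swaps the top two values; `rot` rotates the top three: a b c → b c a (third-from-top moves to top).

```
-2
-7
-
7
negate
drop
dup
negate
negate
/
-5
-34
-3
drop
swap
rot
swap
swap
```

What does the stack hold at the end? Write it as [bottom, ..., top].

[-34, -5, 1]

-2     : [-2]
-7     : [-2, -7]
-      : [5]
7      : [5, 7]
negate : [5, -7]
drop   : [5]
dup    : [5, 5]
negate : [5, -5]
negate : [5, 5]
/      : [1]
-5     : [1, -5]
-34    : [1, -5, -34]
-3     : [1, -5, -34, -3]
drop   : [1, -5, -34]
swap   : [1, -34, -5]
rot    : [-34, -5, 1]
swap   : [-34, 1, -5]
swap   : [-34, -5, 1]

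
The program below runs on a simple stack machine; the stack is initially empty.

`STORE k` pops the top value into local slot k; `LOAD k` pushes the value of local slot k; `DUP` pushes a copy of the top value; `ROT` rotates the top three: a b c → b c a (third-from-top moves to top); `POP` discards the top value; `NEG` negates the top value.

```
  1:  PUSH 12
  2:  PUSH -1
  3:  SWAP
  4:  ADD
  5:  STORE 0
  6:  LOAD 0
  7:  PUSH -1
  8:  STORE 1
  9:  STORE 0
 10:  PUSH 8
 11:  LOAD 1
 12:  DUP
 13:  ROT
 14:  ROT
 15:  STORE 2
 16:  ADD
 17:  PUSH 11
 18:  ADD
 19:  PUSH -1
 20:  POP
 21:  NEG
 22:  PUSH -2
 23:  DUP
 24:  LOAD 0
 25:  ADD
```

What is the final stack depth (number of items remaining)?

3

PUSH 12 -> 12
PUSH -1 -> 12 -1
SWAP    -> -1 12
ADD     -> 11
STORE 0 -> (empty)
LOAD 0  -> 11
PUSH -1 -> 11 -1
STORE 1 -> 11
STORE 0 -> (empty)
PUSH 8  -> 8
LOAD 1  -> 8 -1
DUP     -> 8 -1 -1
ROT     -> -1 -1 8
ROT     -> -1 8 -1
STORE 2 -> -1 8
ADD     -> 7
PUSH 11 -> 7 11
ADD     -> 18
PUSH -1 -> 18 -1
POP     -> 18
NEG     -> -18
PUSH -2 -> -18 -2
DUP     -> -18 -2 -2
LOAD 0  -> -18 -2 -2 11
ADD     -> -18 -2 9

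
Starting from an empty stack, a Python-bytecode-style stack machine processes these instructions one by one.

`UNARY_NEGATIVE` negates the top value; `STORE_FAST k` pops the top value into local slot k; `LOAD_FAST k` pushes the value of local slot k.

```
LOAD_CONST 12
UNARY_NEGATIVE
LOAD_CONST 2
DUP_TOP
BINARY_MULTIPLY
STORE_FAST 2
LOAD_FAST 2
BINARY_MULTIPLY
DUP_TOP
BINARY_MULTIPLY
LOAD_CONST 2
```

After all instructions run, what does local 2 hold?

4

LOAD_CONST 12   : [12]
UNARY_NEGATIVE  : [-12]
LOAD_CONST 2    : [-12, 2]
DUP_TOP         : [-12, 2, 2]
BINARY_MULTIPLY : [-12, 4]
STORE_FAST 2    : [-12]
LOAD_FAST 2     : [-12, 4]
BINARY_MULTIPLY : [-48]
DUP_TOP         : [-48, -48]
BINARY_MULTIPLY : [2304]
LOAD_CONST 2    : [2304, 2]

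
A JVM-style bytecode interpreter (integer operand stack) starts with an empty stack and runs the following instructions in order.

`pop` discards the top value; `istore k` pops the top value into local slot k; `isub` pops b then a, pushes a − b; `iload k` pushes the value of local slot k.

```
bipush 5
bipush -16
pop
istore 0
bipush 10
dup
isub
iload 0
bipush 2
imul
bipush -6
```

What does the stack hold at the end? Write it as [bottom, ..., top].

bipush 5   : [5]
bipush -16 : [5, -16]
pop        : [5]
istore 0   : []
bipush 10  : [10]
dup        : [10, 10]
isub       : [0]
iload 0    : [0, 5]
bipush 2   : [0, 5, 2]
imul       : [0, 10]
bipush -6  : [0, 10, -6]

[0, 10, -6]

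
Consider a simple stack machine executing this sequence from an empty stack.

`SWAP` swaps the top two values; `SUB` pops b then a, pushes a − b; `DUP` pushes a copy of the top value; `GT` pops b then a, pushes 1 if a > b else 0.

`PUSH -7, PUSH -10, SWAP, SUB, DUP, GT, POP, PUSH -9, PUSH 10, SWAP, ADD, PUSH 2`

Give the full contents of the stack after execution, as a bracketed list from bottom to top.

PUSH -7  → -7
PUSH -10 → -7 -10
SWAP     → -10 -7
SUB      → -3
DUP      → -3 -3
GT       → 0
POP      → (empty)
PUSH -9  → -9
PUSH 10  → -9 10
SWAP     → 10 -9
ADD      → 1
PUSH 2   → 1 2

[1, 2]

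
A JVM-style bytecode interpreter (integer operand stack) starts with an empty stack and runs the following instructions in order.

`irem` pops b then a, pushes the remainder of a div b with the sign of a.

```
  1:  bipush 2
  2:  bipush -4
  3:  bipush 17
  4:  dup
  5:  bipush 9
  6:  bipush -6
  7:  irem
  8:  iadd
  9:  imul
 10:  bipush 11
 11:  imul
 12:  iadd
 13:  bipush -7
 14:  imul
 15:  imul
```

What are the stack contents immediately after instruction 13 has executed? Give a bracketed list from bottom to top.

[2, 3736, -7]

bipush 2  → 2
bipush -4 → 2 -4
bipush 17 → 2 -4 17
dup       → 2 -4 17 17
bipush 9  → 2 -4 17 17 9
bipush -6 → 2 -4 17 17 9 -6
irem      → 2 -4 17 17 3
iadd      → 2 -4 17 20
imul      → 2 -4 340
bipush 11 → 2 -4 340 11
imul      → 2 -4 3740
iadd      → 2 3736
bipush -7 → 2 3736 -7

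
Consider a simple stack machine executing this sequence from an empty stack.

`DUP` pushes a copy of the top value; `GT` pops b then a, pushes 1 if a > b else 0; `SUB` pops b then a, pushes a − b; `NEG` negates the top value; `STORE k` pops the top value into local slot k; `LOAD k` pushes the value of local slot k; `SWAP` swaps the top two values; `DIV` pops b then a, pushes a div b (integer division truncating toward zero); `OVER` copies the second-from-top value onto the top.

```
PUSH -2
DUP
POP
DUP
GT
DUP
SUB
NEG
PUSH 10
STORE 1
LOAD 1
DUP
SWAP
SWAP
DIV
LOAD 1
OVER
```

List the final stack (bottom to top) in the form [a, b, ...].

PUSH -2 : [-2]
DUP     : [-2, -2]
POP     : [-2]
DUP     : [-2, -2]
GT      : [0]
DUP     : [0, 0]
SUB     : [0]
NEG     : [0]
PUSH 10 : [0, 10]
STORE 1 : [0]
LOAD 1  : [0, 10]
DUP     : [0, 10, 10]
SWAP    : [0, 10, 10]
SWAP    : [0, 10, 10]
DIV     : [0, 1]
LOAD 1  : [0, 1, 10]
OVER    : [0, 1, 10, 1]

[0, 1, 10, 1]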